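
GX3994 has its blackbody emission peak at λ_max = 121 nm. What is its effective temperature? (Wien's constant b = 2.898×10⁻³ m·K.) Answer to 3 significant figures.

2.40×10^4 K

T = b/λ_max = 2.898×10⁻³ / (121×10⁻⁹) = 2.395×10^4 K.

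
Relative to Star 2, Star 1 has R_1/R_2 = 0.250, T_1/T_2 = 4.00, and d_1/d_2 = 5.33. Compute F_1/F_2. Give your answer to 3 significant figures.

L_1/L_2 = (R_1/R_2)²(T_1/T_2)⁴ = (0.250)² × (4.00)⁴ = 16.00.
F_1/F_2 = (L_1/L_2)/(d_1/d_2)² = 16.00 / (5.33)² = 0.5632.

0.563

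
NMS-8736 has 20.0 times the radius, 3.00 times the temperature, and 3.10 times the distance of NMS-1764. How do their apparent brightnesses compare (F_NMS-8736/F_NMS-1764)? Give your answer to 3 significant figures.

3.37×10^3

L_NMS-8736/L_NMS-1764 = (R_NMS-8736/R_NMS-1764)²(T_NMS-8736/T_NMS-1764)⁴ = (20.0)² × (3.00)⁴ = 3.240×10^4.
F_NMS-8736/F_NMS-1764 = (L_NMS-8736/L_NMS-1764)/(d_NMS-8736/d_NMS-1764)² = 3.240×10^4 / (3.10)² = 3371.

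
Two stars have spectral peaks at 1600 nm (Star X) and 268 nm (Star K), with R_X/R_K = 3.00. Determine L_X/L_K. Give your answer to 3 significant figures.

0.00708

Wien's law gives T ∝ 1/λ_max, so T_X/T_K = λ_K/λ_X = 268/1600 = 0.1675.
Then L ∝ R²T⁴ gives L_X/L_K = (3.00)² × (0.1675)⁴ = 9.000 × 7.872×10^-4 = 0.007084.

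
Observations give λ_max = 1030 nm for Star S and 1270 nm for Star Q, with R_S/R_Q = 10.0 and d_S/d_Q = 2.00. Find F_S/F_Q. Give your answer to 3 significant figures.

Wien's law: T_S/T_Q = λ_Q/λ_S = 1270/1030 = 1.233.
L_S/L_Q = (R_S/R_Q)²(T_S/T_Q)⁴ = (10.0)²(1.233)⁴ = 231.1.
F_S/F_Q = (L_S/L_Q)/(d_S/d_Q)² = 231.1/(2.00)² = 57.78.

57.8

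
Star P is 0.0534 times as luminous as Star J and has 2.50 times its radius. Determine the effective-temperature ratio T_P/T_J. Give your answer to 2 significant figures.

L ∝ R²T⁴ gives T ∝ (L/R²)^(1/4), so
T_P/T_J = (0.0534 / 2.50²)^(1/4) = (0.008544)^(1/4) = 0.3040.

0.30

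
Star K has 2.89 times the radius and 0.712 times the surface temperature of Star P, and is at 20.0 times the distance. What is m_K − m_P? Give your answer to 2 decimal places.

5.68

L_K/L_P = (2.89)²(0.712)⁴ = 2.146.
F_K/F_P = (L_K/L_P)/(d_K/d_P)² = 2.146/400.0 = 0.005366.
m_K − m_P = −2.5 log₁₀(0.005366) = 5.68.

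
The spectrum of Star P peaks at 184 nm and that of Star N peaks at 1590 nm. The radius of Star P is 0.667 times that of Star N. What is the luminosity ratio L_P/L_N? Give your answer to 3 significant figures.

2.48×10^3

Wien's law gives T ∝ 1/λ_max, so T_P/T_N = λ_N/λ_P = 1590/184 = 8.641.
Then L ∝ R²T⁴ gives L_P/L_N = (0.667)² × (8.641)⁴ = 0.4449 × 5576 = 2481.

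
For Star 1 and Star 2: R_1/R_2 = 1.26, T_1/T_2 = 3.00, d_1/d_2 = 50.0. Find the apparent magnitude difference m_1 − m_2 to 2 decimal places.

L_1/L_2 = (1.26)²(3.00)⁴ = 128.6.
F_1/F_2 = (L_1/L_2)/(d_1/d_2)² = 128.6/2500 = 0.05144.
m_1 − m_2 = −2.5 log₁₀(0.05144) = 3.22.

3.22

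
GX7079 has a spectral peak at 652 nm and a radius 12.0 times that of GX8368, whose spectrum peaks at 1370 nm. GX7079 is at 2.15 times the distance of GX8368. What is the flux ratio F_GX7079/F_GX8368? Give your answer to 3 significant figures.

607

Wien's law: T_GX7079/T_GX8368 = λ_GX8368/λ_GX7079 = 1370/652 = 2.101.
L_GX7079/L_GX8368 = (R_GX7079/R_GX8368)²(T_GX7079/T_GX8368)⁴ = (12.0)²(2.101)⁴ = 2807.
F_GX7079/F_GX8368 = (L_GX7079/L_GX8368)/(d_GX7079/d_GX8368)² = 2807/(2.15)² = 607.3.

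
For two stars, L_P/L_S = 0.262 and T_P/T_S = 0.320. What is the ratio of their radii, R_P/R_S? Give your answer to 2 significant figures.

5.0

L ∝ R²T⁴ gives R ∝ √L / T², so
R_P/R_S = √(0.262) / (0.320)² = 0.5119 / 0.1024 = 4.999.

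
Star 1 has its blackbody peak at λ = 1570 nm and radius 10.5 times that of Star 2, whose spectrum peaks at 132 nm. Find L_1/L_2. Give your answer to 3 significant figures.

Wien's law gives T ∝ 1/λ_max, so T_1/T_2 = λ_2/λ_1 = 132/1570 = 0.08408.
Then L ∝ R²T⁴ gives L_1/L_2 = (10.5)² × (0.08408)⁴ = 110.2 × 4.997×10^-5 = 0.005509.

0.00551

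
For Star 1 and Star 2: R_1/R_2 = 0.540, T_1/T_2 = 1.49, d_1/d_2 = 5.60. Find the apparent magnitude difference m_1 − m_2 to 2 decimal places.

L_1/L_2 = (0.540)²(1.49)⁴ = 1.437.
F_1/F_2 = (L_1/L_2)/(d_1/d_2)² = 1.437/31.36 = 0.04583.
m_1 − m_2 = −2.5 log₁₀(0.04583) = 3.35.

3.35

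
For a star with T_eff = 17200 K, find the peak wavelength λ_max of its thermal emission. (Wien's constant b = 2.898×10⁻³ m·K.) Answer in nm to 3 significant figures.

168 nm

λ_max = b/T = 2.898×10⁻³ / 17200 = 1.68×10^-7 m = 168.5 nm.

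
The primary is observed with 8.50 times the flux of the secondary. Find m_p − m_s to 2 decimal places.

-2.32

m_p − m_s = −2.5 log₁₀(F_p/F_s) = −2.5 log₁₀(8.50) = −2.5 × (0.929) = -2.324.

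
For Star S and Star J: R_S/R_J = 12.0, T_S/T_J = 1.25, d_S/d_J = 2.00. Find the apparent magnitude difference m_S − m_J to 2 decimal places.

-4.86

L_S/L_J = (12.0)²(1.25)⁴ = 351.6.
F_S/F_J = (L_S/L_J)/(d_S/d_J)² = 351.6/4.000 = 87.89.
m_S − m_J = −2.5 log₁₀(87.89) = -4.86.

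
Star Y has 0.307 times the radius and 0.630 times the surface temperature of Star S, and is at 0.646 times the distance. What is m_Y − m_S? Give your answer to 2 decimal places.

L_Y/L_S = (0.307)²(0.630)⁴ = 0.01485.
F_Y/F_S = (L_Y/L_S)/(d_Y/d_S)² = 0.01485/0.4173 = 0.03558.
m_Y − m_S = −2.5 log₁₀(0.03558) = 3.62.

3.62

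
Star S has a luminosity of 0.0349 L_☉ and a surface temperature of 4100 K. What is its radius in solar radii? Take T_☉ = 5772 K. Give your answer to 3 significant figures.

0.370 solar radii

R/R_☉ = √(L/L_☉) / (T/T_☉)² = √(0.0349) / (0.7103)²
       = 0.1868 / 0.5046 = 0.3703.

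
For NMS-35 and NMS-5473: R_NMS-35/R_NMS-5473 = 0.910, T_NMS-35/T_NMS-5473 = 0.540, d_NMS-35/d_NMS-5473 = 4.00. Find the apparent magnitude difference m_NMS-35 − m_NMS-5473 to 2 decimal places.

L_NMS-35/L_NMS-5473 = (0.910)²(0.540)⁴ = 0.07041.
F_NMS-35/F_NMS-5473 = (L_NMS-35/L_NMS-5473)/(d_NMS-35/d_NMS-5473)² = 0.07041/16.00 = 0.004401.
m_NMS-35 − m_NMS-5473 = −2.5 log₁₀(0.004401) = 5.89.

5.89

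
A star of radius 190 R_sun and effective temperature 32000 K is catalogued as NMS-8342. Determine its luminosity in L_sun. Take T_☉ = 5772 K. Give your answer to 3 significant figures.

L/L_☉ = (R/R_☉)² (T/T_☉)⁴ = (190)² × (32000/5772)⁴
       = 3.610×10^4 × (5.544)⁴ = 3.610×10^4 × 944.7 = 3.410×10^7.

3.41×10^7 L_sun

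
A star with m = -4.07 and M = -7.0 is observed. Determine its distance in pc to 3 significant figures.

38.5 pc

m − M = 5 log₁₀(d/10 pc)
-4.07 − (-7.0) = 2.93 = 5 log₁₀(d/10)
d = 10 × 10^(2.93/5) = 10 × 10^0.586 = 38.55 pc.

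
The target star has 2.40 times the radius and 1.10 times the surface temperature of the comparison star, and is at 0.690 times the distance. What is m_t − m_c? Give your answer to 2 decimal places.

-3.12

L_t/L_c = (2.40)²(1.10)⁴ = 8.433.
F_t/F_c = (L_t/L_c)/(d_t/d_c)² = 8.433/0.4761 = 17.71.
m_t − m_c = −2.5 log₁₀(17.71) = -3.12.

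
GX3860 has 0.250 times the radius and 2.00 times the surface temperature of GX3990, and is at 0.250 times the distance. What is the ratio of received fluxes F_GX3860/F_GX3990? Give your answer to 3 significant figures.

16.0

L_GX3860/L_GX3990 = (R_GX3860/R_GX3990)²(T_GX3860/T_GX3990)⁴ = (0.250)² × (2.00)⁴ = 1.000.
F_GX3860/F_GX3990 = (L_GX3860/L_GX3990)/(d_GX3860/d_GX3990)² = 1.000 / (0.250)² = 16.00.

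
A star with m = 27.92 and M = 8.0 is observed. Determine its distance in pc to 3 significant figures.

m − M = 5 log₁₀(d/10 pc)
27.92 − (8.0) = 19.92 = 5 log₁₀(d/10)
d = 10 × 10^(19.92/5) = 10 × 10^3.984 = 9.638×10^4 pc.

9.64×10^4 pc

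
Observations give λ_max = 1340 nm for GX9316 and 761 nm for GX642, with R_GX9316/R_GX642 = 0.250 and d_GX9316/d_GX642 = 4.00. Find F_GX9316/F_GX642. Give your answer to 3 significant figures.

Wien's law: T_GX9316/T_GX642 = λ_GX642/λ_GX9316 = 761/1340 = 0.5679.
L_GX9316/L_GX642 = (R_GX9316/R_GX642)²(T_GX9316/T_GX642)⁴ = (0.250)²(0.5679)⁴ = 0.006501.
F_GX9316/F_GX642 = (L_GX9316/L_GX642)/(d_GX9316/d_GX642)² = 0.006501/(4.00)² = 4.063×10^-4.

4.06×10^-4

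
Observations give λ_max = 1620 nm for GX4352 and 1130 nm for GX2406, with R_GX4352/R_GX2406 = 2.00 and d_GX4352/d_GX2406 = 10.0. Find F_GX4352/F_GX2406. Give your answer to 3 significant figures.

0.00947

Wien's law: T_GX4352/T_GX2406 = λ_GX2406/λ_GX4352 = 1130/1620 = 0.6975.
L_GX4352/L_GX2406 = (R_GX4352/R_GX2406)²(T_GX4352/T_GX2406)⁴ = (2.00)²(0.6975)⁴ = 0.9469.
F_GX4352/F_GX2406 = (L_GX4352/L_GX2406)/(d_GX4352/d_GX2406)² = 0.9469/(10.0)² = 0.009469.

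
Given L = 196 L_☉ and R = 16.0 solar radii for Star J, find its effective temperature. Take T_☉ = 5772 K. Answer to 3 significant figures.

5.40×10^3 K

T/T_☉ = (L/L_☉)^(1/4) / (R/R_☉)^(1/2)
T = 5772 × (196)^(1/4) / √(16.0) = 5772 × 3.742 / 4.000 = 5399 K.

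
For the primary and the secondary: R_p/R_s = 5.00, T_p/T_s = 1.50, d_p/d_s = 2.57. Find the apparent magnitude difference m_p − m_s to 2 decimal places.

-3.21

L_p/L_s = (5.00)²(1.50)⁴ = 126.6.
F_p/F_s = (L_p/L_s)/(d_p/d_s)² = 126.6/6.605 = 19.16.
m_p − m_s = −2.5 log₁₀(19.16) = -3.21.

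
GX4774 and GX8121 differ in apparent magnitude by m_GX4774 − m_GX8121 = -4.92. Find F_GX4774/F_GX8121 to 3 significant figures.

F_GX4774/F_GX8121 = 10^(−(m_GX4774 − m_GX8121)/2.5) = 10^(4.92/2.5) = 10^1.968 = 92.90.

92.9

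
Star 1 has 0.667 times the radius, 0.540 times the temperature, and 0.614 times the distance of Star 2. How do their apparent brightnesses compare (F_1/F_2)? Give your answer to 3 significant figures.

L_1/L_2 = (R_1/R_2)²(T_1/T_2)⁴ = (0.667)² × (0.540)⁴ = 0.03783.
F_1/F_2 = (L_1/L_2)/(d_1/d_2)² = 0.03783 / (0.614)² = 0.1003.

0.100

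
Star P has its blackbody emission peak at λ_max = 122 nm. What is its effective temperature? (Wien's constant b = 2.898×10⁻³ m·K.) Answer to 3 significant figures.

T = b/λ_max = 2.898×10⁻³ / (122×10⁻⁹) = 2.375×10^4 K.

2.38×10^4 K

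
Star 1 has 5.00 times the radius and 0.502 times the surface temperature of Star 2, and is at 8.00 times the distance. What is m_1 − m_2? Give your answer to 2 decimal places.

4.01

L_1/L_2 = (5.00)²(0.502)⁴ = 1.588.
F_1/F_2 = (L_1/L_2)/(d_1/d_2)² = 1.588/64.00 = 0.02481.
m_1 − m_2 = −2.5 log₁₀(0.02481) = 4.01.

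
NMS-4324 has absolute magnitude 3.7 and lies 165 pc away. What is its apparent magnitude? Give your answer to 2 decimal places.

m = M + 5 log₁₀(d/10 pc) = 3.7 + 5 log₁₀(165/10)
  = 3.7 + 5 × 1.217 = 3.7 + 6.09 = 9.79.

9.79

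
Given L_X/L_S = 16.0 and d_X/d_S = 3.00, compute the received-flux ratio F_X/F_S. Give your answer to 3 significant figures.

1.78

F = L/(4πd²), so F_X/F_S = (L_X/L_S) / (d_X/d_S)²
= 16.0 / (3.00)² = 16.0 / 9.000 = 1.778.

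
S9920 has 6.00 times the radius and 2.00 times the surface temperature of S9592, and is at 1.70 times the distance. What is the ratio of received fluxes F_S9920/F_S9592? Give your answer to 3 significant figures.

199

L_S9920/L_S9592 = (R_S9920/R_S9592)²(T_S9920/T_S9592)⁴ = (6.00)² × (2.00)⁴ = 576.0.
F_S9920/F_S9592 = (L_S9920/L_S9592)/(d_S9920/d_S9592)² = 576.0 / (1.70)² = 199.3.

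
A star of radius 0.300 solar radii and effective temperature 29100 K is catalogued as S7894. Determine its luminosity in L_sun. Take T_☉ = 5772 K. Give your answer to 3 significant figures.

L/L_☉ = (R/R_☉)² (T/T_☉)⁴ = (0.300)² × (29100/5772)⁴
       = 0.09000 × (5.042)⁴ = 0.09000 × 646.1 = 58.14.

58.1 L_sun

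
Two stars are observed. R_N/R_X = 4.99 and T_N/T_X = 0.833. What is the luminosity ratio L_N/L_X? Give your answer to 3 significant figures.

12.0

From the Stefan–Boltzmann law, L ∝ R²T⁴, so
L_N/L_X = (R_N/R_X)² (T_N/T_X)⁴ = (4.99)² × (0.833)⁴ = 24.90 × 0.4815 = 11.99.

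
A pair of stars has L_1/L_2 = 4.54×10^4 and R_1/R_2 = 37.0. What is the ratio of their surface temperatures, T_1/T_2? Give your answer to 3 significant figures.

L ∝ R²T⁴ gives T ∝ (L/R²)^(1/4), so
T_1/T_2 = (4.54×10^4 / 37.0²)^(1/4) = (33.16)^(1/4) = 2.400.

2.40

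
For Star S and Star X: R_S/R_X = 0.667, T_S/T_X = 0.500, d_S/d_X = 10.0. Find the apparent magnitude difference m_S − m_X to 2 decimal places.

8.89

L_S/L_X = (0.667)²(0.500)⁴ = 0.02781.
F_S/F_X = (L_S/L_X)/(d_S/d_X)² = 0.02781/100.0 = 2.781×10^-4.
m_S − m_X = −2.5 log₁₀(2.781×10^-4) = 8.89.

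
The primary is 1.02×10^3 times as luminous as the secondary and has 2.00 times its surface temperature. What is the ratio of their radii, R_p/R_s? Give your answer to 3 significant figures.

L ∝ R²T⁴ gives R ∝ √L / T², so
R_p/R_s = √(1.02×10^3) / (2.00)² = 31.94 / 4.000 = 7.984.

7.98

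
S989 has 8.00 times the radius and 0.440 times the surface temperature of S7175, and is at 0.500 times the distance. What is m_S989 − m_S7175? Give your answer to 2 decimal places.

-2.46

L_S989/L_S7175 = (8.00)²(0.440)⁴ = 2.399.
F_S989/F_S7175 = (L_S989/L_S7175)/(d_S989/d_S7175)² = 2.399/0.2500 = 9.595.
m_S989 − m_S7175 = −2.5 log₁₀(9.595) = -2.46.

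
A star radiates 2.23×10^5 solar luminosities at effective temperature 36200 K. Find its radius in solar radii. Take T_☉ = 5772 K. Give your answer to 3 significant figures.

R/R_☉ = √(L/L_☉) / (T/T_☉)² = √(2.23×10^5) / (6.272)²
       = 472.2 / 39.33 = 12.01.

12.0 solar radii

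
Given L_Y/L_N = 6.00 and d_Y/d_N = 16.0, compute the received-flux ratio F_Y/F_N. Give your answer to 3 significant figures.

0.0234

F = L/(4πd²), so F_Y/F_N = (L_Y/L_N) / (d_Y/d_N)²
= 6.00 / (16.0)² = 6.00 / 256.0 = 0.02344.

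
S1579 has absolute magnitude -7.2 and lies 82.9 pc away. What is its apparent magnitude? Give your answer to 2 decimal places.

-2.61

m = M + 5 log₁₀(d/10 pc) = -7.2 + 5 log₁₀(82.9/10)
  = -7.2 + 5 × 0.919 = -7.2 + 4.59 = -2.61.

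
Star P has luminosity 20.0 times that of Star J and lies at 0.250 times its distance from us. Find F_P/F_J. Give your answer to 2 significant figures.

3.2×10^2

F = L/(4πd²), so F_P/F_J = (L_P/L_J) / (d_P/d_J)²
= 20.0 / (0.250)² = 20.0 / 0.06250 = 320.0.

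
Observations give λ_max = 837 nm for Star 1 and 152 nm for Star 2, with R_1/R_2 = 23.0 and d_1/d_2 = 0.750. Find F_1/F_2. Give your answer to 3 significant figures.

1.02

Wien's law: T_1/T_2 = λ_2/λ_1 = 152/837 = 0.1816.
L_1/L_2 = (R_1/R_2)²(T_1/T_2)⁴ = (23.0)²(0.1816)⁴ = 0.5753.
F_1/F_2 = (L_1/L_2)/(d_1/d_2)² = 0.5753/(0.750)² = 1.023.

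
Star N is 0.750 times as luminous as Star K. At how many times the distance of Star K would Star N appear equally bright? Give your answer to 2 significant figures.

0.87

Equal flux requires L_N/d_N² = L_K/d_K², so d_N/d_K = √(L_N/L_K)
= √(0.750) = 0.8660.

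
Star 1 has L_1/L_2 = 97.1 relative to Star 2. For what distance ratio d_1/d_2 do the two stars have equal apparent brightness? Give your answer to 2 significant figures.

9.9

Equal flux requires L_1/d_1² = L_2/d_2², so d_1/d_2 = √(L_1/L_2)
= √(97.1) = 9.854.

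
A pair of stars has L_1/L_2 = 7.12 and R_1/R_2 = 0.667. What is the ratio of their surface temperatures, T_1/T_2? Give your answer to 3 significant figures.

2.00

L ∝ R²T⁴ gives T ∝ (L/R²)^(1/4), so
T_1/T_2 = (7.12 / 0.667²)^(1/4) = (16.00)^(1/4) = 2.000.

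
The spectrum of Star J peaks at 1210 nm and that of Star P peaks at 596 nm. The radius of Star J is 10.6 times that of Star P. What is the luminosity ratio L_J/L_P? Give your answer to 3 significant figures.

Wien's law gives T ∝ 1/λ_max, so T_J/T_P = λ_P/λ_J = 596/1210 = 0.4926.
Then L ∝ R²T⁴ gives L_J/L_P = (10.6)² × (0.4926)⁴ = 112.4 × 0.05886 = 6.614.

6.61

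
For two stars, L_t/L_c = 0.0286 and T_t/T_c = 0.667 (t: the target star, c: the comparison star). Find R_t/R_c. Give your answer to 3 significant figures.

0.380

L ∝ R²T⁴ gives R ∝ √L / T², so
R_t/R_c = √(0.0286) / (0.667)² = 0.1691 / 0.4449 = 0.3801.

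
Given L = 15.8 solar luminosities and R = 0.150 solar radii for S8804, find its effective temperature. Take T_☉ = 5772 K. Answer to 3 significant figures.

2.97×10^4 K

T/T_☉ = (L/L_☉)^(1/4) / (R/R_☉)^(1/2)
T = 5772 × (15.8)^(1/4) / √(0.150) = 5772 × 1.994 / 0.3873 = 2.971×10^4 K.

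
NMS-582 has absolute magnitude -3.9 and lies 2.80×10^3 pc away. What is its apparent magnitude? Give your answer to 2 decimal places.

m = M + 5 log₁₀(d/10 pc) = -3.9 + 5 log₁₀(2.80×10^3/10)
  = -3.9 + 5 × 2.447 = -3.9 + 12.24 = 8.34.

8.34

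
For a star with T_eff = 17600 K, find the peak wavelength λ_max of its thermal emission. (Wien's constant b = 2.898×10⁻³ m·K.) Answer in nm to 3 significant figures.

165 nm

λ_max = b/T = 2.898×10⁻³ / 17600 = 1.65×10^-7 m = 164.7 nm.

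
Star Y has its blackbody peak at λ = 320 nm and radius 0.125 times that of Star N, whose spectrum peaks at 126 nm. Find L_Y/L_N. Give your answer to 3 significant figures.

Wien's law gives T ∝ 1/λ_max, so T_Y/T_N = λ_N/λ_Y = 126/320 = 0.3937.
Then L ∝ R²T⁴ gives L_Y/L_N = (0.125)² × (0.3937)⁴ = 0.01562 × 0.02404 = 3.756×10^-4.

3.76×10^-4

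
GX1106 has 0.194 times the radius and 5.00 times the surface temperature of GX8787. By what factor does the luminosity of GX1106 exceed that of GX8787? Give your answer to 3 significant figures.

23.5

From the Stefan–Boltzmann law, L ∝ R²T⁴, so
L_GX1106/L_GX8787 = (R_GX1106/R_GX8787)² (T_GX1106/T_GX8787)⁴ = (0.194)² × (5.00)⁴ = 0.03764 × 625.0 = 23.52.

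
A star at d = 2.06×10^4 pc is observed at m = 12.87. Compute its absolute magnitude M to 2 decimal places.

M = m − 5 log₁₀(d/10 pc) = 12.87 − 5 log₁₀(2.06×10^4/10)
  = 12.87 − 5 × 3.314 = 12.87 − 16.57 = -3.70.

-3.70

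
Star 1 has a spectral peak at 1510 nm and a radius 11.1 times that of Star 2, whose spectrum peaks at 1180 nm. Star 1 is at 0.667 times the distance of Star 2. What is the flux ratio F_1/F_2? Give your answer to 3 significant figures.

Wien's law: T_1/T_2 = λ_2/λ_1 = 1180/1510 = 0.7815.
L_1/L_2 = (R_1/R_2)²(T_1/T_2)⁴ = (11.1)²(0.7815)⁴ = 45.95.
F_1/F_2 = (L_1/L_2)/(d_1/d_2)² = 45.95/(0.667)² = 103.3.

103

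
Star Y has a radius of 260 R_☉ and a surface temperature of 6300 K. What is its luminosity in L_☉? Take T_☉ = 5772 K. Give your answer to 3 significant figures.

9.59×10^4 L_☉

L/L_☉ = (R/R_☉)² (T/T_☉)⁴ = (260)² × (6300/5772)⁴
       = 6.760×10^4 × (1.091)⁴ = 6.760×10^4 × 1.419 = 9.594×10^4.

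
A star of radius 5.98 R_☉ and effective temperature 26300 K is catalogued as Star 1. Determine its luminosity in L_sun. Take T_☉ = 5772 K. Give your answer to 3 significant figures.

L/L_☉ = (R/R_☉)² (T/T_☉)⁴ = (5.98)² × (26300/5772)⁴
       = 35.76 × (4.556)⁴ = 35.76 × 431.0 = 1.541×10^4.

1.54×10^4 L_sun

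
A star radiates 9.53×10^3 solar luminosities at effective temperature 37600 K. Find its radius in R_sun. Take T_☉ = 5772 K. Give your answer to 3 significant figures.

2.30 R_sun

R/R_☉ = √(L/L_☉) / (T/T_☉)² = √(9.53×10^3) / (6.514)²
       = 97.62 / 42.43 = 2.301.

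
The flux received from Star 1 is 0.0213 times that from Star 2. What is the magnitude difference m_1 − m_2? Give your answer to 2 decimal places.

m_1 − m_2 = −2.5 log₁₀(F_1/F_2) = −2.5 log₁₀(0.0213) = −2.5 × (-1.672) = 4.179.

4.18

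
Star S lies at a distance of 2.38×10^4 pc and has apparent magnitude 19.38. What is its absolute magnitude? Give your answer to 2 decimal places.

M = m − 5 log₁₀(d/10 pc) = 19.38 − 5 log₁₀(2.38×10^4/10)
  = 19.38 − 5 × 3.377 = 19.38 − 16.88 = 2.50.

2.50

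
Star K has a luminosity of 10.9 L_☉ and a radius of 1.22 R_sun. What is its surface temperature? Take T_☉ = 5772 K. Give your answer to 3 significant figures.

9.50×10^3 K

T/T_☉ = (L/L_☉)^(1/4) / (R/R_☉)^(1/2)
T = 5772 × (10.9)^(1/4) / √(1.22) = 5772 × 1.817 / 1.105 = 9495 K.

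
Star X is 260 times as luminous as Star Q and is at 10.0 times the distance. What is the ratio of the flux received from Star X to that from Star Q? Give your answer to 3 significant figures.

2.60

F = L/(4πd²), so F_X/F_Q = (L_X/L_Q) / (d_X/d_Q)²
= 260 / (10.0)² = 260 / 100.0 = 2.600.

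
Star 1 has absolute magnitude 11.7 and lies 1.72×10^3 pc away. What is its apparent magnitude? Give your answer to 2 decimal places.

m = M + 5 log₁₀(d/10 pc) = 11.7 + 5 log₁₀(1.72×10^3/10)
  = 11.7 + 5 × 2.236 = 11.7 + 11.18 = 22.88.

22.88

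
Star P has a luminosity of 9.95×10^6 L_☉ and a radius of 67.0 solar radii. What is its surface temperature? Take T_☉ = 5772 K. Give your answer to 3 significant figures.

3.96×10^4 K

T/T_☉ = (L/L_☉)^(1/4) / (R/R_☉)^(1/2)
T = 5772 × (9.95×10^6)^(1/4) / √(67.0) = 5772 × 56.16 / 8.185 = 3.960×10^4 K.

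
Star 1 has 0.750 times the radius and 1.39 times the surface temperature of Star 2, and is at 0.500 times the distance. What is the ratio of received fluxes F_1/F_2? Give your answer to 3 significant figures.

L_1/L_2 = (R_1/R_2)²(T_1/T_2)⁴ = (0.750)² × (1.39)⁴ = 2.100.
F_1/F_2 = (L_1/L_2)/(d_1/d_2)² = 2.100 / (0.500)² = 8.399.

8.40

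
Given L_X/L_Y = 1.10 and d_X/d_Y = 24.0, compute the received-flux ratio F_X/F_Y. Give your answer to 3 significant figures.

0.00191

F = L/(4πd²), so F_X/F_Y = (L_X/L_Y) / (d_X/d_Y)²
= 1.10 / (24.0)² = 1.10 / 576.0 = 0.001910.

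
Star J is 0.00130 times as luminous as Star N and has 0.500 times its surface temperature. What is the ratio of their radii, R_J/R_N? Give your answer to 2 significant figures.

0.14

L ∝ R²T⁴ gives R ∝ √L / T², so
R_J/R_N = √(0.00130) / (0.500)² = 0.03606 / 0.2500 = 0.1442.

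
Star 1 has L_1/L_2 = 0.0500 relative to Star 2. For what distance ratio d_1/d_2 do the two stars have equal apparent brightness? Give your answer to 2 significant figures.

0.22

Equal flux requires L_1/d_1² = L_2/d_2², so d_1/d_2 = √(L_1/L_2)
= √(0.0500) = 0.2236.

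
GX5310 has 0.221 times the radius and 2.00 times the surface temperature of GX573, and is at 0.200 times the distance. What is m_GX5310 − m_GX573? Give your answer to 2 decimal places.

L_GX5310/L_GX573 = (0.221)²(2.00)⁴ = 0.7815.
F_GX5310/F_GX573 = (L_GX5310/L_GX573)/(d_GX5310/d_GX573)² = 0.7815/0.04000 = 19.54.
m_GX5310 − m_GX573 = −2.5 log₁₀(19.54) = -3.23.

-3.23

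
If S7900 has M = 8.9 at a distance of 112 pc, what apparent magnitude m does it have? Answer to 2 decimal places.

m = M + 5 log₁₀(d/10 pc) = 8.9 + 5 log₁₀(112/10)
  = 8.9 + 5 × 1.049 = 8.9 + 5.25 = 14.15.

14.15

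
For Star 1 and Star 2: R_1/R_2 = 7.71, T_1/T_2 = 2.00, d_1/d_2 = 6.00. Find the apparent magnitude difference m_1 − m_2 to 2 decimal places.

-3.55

L_1/L_2 = (7.71)²(2.00)⁴ = 951.1.
F_1/F_2 = (L_1/L_2)/(d_1/d_2)² = 951.1/36.00 = 26.42.
m_1 − m_2 = −2.5 log₁₀(26.42) = -3.55.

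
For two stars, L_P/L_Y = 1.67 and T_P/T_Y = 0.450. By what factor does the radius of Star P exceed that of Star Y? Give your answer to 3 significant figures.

6.38

L ∝ R²T⁴ gives R ∝ √L / T², so
R_P/R_Y = √(1.67) / (0.450)² = 1.292 / 0.2025 = 6.382.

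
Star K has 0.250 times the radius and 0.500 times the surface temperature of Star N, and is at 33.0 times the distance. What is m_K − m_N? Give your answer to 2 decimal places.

L_K/L_N = (0.250)²(0.500)⁴ = 0.003906.
F_K/F_N = (L_K/L_N)/(d_K/d_N)² = 0.003906/1089 = 3.587×10^-6.
m_K − m_N = −2.5 log₁₀(3.587×10^-6) = 13.61.

13.61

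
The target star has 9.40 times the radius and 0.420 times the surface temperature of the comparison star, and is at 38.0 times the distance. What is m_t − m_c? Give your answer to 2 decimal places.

6.80

L_t/L_c = (9.40)²(0.420)⁴ = 2.749.
F_t/F_c = (L_t/L_c)/(d_t/d_c)² = 2.749/1444 = 0.001904.
m_t − m_c = −2.5 log₁₀(0.001904) = 6.80.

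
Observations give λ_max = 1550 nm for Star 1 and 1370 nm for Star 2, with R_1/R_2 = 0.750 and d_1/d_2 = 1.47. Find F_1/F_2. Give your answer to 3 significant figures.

Wien's law: T_1/T_2 = λ_2/λ_1 = 1370/1550 = 0.8839.
L_1/L_2 = (R_1/R_2)²(T_1/T_2)⁴ = (0.750)²(0.8839)⁴ = 0.3433.
F_1/F_2 = (L_1/L_2)/(d_1/d_2)² = 0.3433/(1.47)² = 0.1589.

0.159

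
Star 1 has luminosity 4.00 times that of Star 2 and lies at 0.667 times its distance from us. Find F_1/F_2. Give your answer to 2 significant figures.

9.0

F = L/(4πd²), so F_1/F_2 = (L_1/L_2) / (d_1/d_2)²
= 4.00 / (0.667)² = 4.00 / 0.4449 = 8.991.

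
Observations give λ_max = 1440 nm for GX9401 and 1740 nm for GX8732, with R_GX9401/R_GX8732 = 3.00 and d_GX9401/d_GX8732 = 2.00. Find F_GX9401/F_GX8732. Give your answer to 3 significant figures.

Wien's law: T_GX9401/T_GX8732 = λ_GX8732/λ_GX9401 = 1740/1440 = 1.208.
L_GX9401/L_GX8732 = (R_GX9401/R_GX8732)²(T_GX9401/T_GX8732)⁴ = (3.00)²(1.208)⁴ = 19.19.
F_GX9401/F_GX8732 = (L_GX9401/L_GX8732)/(d_GX9401/d_GX8732)² = 19.19/(2.00)² = 4.797.

4.80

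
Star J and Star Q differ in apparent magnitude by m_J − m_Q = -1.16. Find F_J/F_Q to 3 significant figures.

2.91

F_J/F_Q = 10^(−(m_J − m_Q)/2.5) = 10^(1.16/2.5) = 10^0.464 = 2.911.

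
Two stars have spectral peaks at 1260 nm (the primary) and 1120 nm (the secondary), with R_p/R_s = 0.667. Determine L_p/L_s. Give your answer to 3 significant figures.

0.278

Wien's law gives T ∝ 1/λ_max, so T_p/T_s = λ_s/λ_p = 1120/1260 = 0.8889.
Then L ∝ R²T⁴ gives L_p/L_s = (0.667)² × (0.8889)⁴ = 0.4449 × 0.6243 = 0.2777.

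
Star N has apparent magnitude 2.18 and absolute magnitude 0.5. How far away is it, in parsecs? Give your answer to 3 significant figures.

21.7 pc

m − M = 5 log₁₀(d/10 pc)
2.18 − (0.5) = 1.68 = 5 log₁₀(d/10)
d = 10 × 10^(1.68/5) = 10 × 10^0.336 = 21.68 pc.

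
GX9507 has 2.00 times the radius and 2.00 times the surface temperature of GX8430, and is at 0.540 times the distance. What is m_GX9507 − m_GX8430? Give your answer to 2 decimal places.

-5.85

L_GX9507/L_GX8430 = (2.00)²(2.00)⁴ = 64.00.
F_GX9507/F_GX8430 = (L_GX9507/L_GX8430)/(d_GX9507/d_GX8430)² = 64.00/0.2916 = 219.5.
m_GX9507 − m_GX8430 = −2.5 log₁₀(219.5) = -5.85.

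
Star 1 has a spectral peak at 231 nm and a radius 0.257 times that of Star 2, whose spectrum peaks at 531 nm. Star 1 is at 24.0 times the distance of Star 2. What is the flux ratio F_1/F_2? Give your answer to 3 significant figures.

Wien's law: T_1/T_2 = λ_2/λ_1 = 531/231 = 2.299.
L_1/L_2 = (R_1/R_2)²(T_1/T_2)⁴ = (0.257)²(2.299)⁴ = 1.844.
F_1/F_2 = (L_1/L_2)/(d_1/d_2)² = 1.844/(24.0)² = 0.003202.

0.00320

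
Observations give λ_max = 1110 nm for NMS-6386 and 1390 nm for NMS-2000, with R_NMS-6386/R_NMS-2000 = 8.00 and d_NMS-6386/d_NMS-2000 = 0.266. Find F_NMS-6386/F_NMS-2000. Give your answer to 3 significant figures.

2.22×10^3

Wien's law: T_NMS-6386/T_NMS-2000 = λ_NMS-2000/λ_NMS-6386 = 1390/1110 = 1.252.
L_NMS-6386/L_NMS-2000 = (R_NMS-6386/R_NMS-2000)²(T_NMS-6386/T_NMS-2000)⁴ = (8.00)²(1.252)⁴ = 157.4.
F_NMS-6386/F_NMS-2000 = (L_NMS-6386/L_NMS-2000)/(d_NMS-6386/d_NMS-2000)² = 157.4/(0.266)² = 2224.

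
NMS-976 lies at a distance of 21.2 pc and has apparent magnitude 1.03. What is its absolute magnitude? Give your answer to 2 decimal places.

M = m − 5 log₁₀(d/10 pc) = 1.03 − 5 log₁₀(21.2/10)
  = 1.03 − 5 × 0.326 = 1.03 − 1.63 = -0.60.

-0.60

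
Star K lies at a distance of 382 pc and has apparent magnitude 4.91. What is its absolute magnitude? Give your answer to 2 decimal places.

M = m − 5 log₁₀(d/10 pc) = 4.91 − 5 log₁₀(382/10)
  = 4.91 − 5 × 1.582 = 4.91 − 7.91 = -3.00.

-3.00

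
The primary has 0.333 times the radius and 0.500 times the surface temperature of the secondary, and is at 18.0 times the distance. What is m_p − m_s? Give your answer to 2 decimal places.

L_p/L_s = (0.333)²(0.500)⁴ = 0.006931.
F_p/F_s = (L_p/L_s)/(d_p/d_s)² = 0.006931/324.0 = 2.139×10^-5.
m_p − m_s = −2.5 log₁₀(2.139×10^-5) = 11.67.

11.67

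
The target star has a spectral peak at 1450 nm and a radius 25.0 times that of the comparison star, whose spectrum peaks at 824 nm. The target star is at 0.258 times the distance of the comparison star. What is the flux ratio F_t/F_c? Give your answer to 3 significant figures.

979

Wien's law: T_t/T_c = λ_c/λ_t = 824/1450 = 0.5683.
L_t/L_c = (R_t/R_c)²(T_t/T_c)⁴ = (25.0)²(0.5683)⁴ = 65.18.
F_t/F_c = (L_t/L_c)/(d_t/d_c)² = 65.18/(0.258)² = 979.2.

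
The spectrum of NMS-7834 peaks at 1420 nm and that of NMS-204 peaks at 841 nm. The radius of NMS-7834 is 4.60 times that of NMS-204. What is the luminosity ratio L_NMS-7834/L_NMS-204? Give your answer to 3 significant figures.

Wien's law gives T ∝ 1/λ_max, so T_NMS-7834/T_NMS-204 = λ_NMS-204/λ_NMS-7834 = 841/1420 = 0.5923.
Then L ∝ R²T⁴ gives L_NMS-7834/L_NMS-204 = (4.60)² × (0.5923)⁴ = 21.16 × 0.1230 = 2.603.

2.60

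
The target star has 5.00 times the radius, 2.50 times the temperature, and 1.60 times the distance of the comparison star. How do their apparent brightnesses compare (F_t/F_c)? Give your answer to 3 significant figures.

L_t/L_c = (R_t/R_c)²(T_t/T_c)⁴ = (5.00)² × (2.50)⁴ = 976.6.
F_t/F_c = (L_t/L_c)/(d_t/d_c)² = 976.6 / (1.60)² = 381.5.

381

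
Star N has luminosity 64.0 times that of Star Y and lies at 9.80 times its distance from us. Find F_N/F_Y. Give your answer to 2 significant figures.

0.67

F = L/(4πd²), so F_N/F_Y = (L_N/L_Y) / (d_N/d_Y)²
= 64.0 / (9.80)² = 64.0 / 96.04 = 0.6664.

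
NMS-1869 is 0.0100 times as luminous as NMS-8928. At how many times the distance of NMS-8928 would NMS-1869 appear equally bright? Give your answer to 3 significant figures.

0.100

Equal flux requires L_NMS-1869/d_NMS-1869² = L_NMS-8928/d_NMS-8928², so d_NMS-1869/d_NMS-8928 = √(L_NMS-1869/L_NMS-8928)
= √(0.0100) = 0.1000.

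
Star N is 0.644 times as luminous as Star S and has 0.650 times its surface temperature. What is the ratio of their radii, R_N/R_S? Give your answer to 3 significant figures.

L ∝ R²T⁴ gives R ∝ √L / T², so
R_N/R_S = √(0.644) / (0.650)² = 0.8025 / 0.4225 = 1.899.

1.90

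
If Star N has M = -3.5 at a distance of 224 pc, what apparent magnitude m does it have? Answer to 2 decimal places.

3.25

m = M + 5 log₁₀(d/10 pc) = -3.5 + 5 log₁₀(224/10)
  = -3.5 + 5 × 1.350 = -3.5 + 6.75 = 3.25.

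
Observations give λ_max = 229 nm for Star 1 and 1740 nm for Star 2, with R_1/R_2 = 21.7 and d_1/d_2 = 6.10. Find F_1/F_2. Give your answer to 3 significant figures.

Wien's law: T_1/T_2 = λ_2/λ_1 = 1740/229 = 7.598.
L_1/L_2 = (R_1/R_2)²(T_1/T_2)⁴ = (21.7)²(7.598)⁴ = 1.570×10^6.
F_1/F_2 = (L_1/L_2)/(d_1/d_2)² = 1.570×10^6/(6.10)² = 4.218×10^4.

4.22×10^4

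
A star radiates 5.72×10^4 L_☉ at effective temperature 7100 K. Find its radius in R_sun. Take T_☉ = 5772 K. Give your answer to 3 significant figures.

158 R_sun

R/R_☉ = √(L/L_☉) / (T/T_☉)² = √(5.72×10^4) / (1.230)²
       = 239.2 / 1.513 = 158.1.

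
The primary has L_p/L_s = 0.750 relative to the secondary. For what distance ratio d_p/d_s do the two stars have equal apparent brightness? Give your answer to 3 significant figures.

Equal flux requires L_p/d_p² = L_s/d_s², so d_p/d_s = √(L_p/L_s)
= √(0.750) = 0.8660.

0.866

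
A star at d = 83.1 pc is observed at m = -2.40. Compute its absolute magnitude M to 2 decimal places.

M = m − 5 log₁₀(d/10 pc) = -2.40 − 5 log₁₀(83.1/10)
  = -2.40 − 5 × 0.920 = -2.40 − 4.60 = -7.00.

-7.00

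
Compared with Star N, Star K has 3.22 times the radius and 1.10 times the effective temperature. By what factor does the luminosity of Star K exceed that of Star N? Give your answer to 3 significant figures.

15.2

From the Stefan–Boltzmann law, L ∝ R²T⁴, so
L_K/L_N = (R_K/R_N)² (T_K/T_N)⁴ = (3.22)² × (1.10)⁴ = 10.37 × 1.464 = 15.18.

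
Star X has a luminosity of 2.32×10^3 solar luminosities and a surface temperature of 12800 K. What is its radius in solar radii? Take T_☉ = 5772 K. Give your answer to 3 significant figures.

R/R_☉ = √(L/L_☉) / (T/T_☉)² = √(2.32×10^3) / (2.218)²
       = 48.17 / 4.918 = 9.794.

9.79 solar radii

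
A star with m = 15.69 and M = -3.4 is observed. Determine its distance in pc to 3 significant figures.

6.58×10^4 pc

m − M = 5 log₁₀(d/10 pc)
15.69 − (-3.4) = 19.09 = 5 log₁₀(d/10)
d = 10 × 10^(19.09/5) = 10 × 10^3.818 = 6.577×10^4 pc.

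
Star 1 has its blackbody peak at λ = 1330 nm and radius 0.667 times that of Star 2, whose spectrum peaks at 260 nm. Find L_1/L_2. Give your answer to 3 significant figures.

6.50×10^-4

Wien's law gives T ∝ 1/λ_max, so T_1/T_2 = λ_2/λ_1 = 260/1330 = 0.1955.
Then L ∝ R²T⁴ gives L_1/L_2 = (0.667)² × (0.1955)⁴ = 0.4449 × 0.001460 = 6.497×10^-4.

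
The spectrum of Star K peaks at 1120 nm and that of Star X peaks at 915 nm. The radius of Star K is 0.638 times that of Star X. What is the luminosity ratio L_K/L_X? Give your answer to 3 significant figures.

Wien's law gives T ∝ 1/λ_max, so T_K/T_X = λ_X/λ_K = 915/1120 = 0.8170.
Then L ∝ R²T⁴ gives L_K/L_X = (0.638)² × (0.8170)⁴ = 0.4070 × 0.4455 = 0.1813.

0.181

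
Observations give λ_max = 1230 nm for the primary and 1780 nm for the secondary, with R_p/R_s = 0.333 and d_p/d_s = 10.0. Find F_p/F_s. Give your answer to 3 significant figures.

Wien's law: T_p/T_s = λ_s/λ_p = 1780/1230 = 1.447.
L_p/L_s = (R_p/R_s)²(T_p/T_s)⁴ = (0.333)²(1.447)⁴ = 0.4863.
F_p/F_s = (L_p/L_s)/(d_p/d_s)² = 0.4863/(10.0)² = 0.004863.

0.00486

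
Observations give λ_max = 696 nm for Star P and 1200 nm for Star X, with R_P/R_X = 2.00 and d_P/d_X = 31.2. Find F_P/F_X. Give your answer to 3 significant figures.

0.0363

Wien's law: T_P/T_X = λ_X/λ_P = 1200/696 = 1.724.
L_P/L_X = (R_P/R_X)²(T_P/T_X)⁴ = (2.00)²(1.724)⁴ = 35.35.
F_P/F_X = (L_P/L_X)/(d_P/d_X)² = 35.35/(31.2)² = 0.03631.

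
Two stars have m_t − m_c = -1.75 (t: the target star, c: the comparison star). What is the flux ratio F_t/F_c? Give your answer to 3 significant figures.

F_t/F_c = 10^(−(m_t − m_c)/2.5) = 10^(1.75/2.5) = 10^0.700 = 5.012.

5.01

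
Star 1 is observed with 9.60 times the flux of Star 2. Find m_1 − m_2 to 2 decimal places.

-2.46

m_1 − m_2 = −2.5 log₁₀(F_1/F_2) = −2.5 log₁₀(9.60) = −2.5 × (0.982) = -2.456.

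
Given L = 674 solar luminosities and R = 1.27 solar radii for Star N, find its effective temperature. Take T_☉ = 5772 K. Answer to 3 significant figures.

2.61×10^4 K

T/T_☉ = (L/L_☉)^(1/4) / (R/R_☉)^(1/2)
T = 5772 × (674)^(1/4) / √(1.27) = 5772 × 5.095 / 1.127 = 2.610×10^4 K.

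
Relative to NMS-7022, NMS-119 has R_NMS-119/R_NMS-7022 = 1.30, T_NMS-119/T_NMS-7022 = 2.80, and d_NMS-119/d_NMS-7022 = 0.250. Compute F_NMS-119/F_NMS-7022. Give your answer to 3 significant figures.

L_NMS-119/L_NMS-7022 = (R_NMS-119/R_NMS-7022)²(T_NMS-119/T_NMS-7022)⁴ = (1.30)² × (2.80)⁴ = 103.9.
F_NMS-119/F_NMS-7022 = (L_NMS-119/L_NMS-7022)/(d_NMS-119/d_NMS-7022)² = 103.9 / (0.250)² = 1662.

1.66×10^3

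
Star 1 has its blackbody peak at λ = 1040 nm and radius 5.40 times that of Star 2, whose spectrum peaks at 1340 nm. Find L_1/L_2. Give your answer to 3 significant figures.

80.4

Wien's law gives T ∝ 1/λ_max, so T_1/T_2 = λ_2/λ_1 = 1340/1040 = 1.288.
Then L ∝ R²T⁴ gives L_1/L_2 = (5.40)² × (1.288)⁴ = 29.16 × 2.756 = 80.37.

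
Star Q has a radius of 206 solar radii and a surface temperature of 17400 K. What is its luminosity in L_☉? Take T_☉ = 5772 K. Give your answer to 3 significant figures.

3.50×10^6 L_☉

L/L_☉ = (R/R_☉)² (T/T_☉)⁴ = (206)² × (17400/5772)⁴
       = 4.244×10^4 × (3.015)⁴ = 4.244×10^4 × 82.58 = 3.505×10^6.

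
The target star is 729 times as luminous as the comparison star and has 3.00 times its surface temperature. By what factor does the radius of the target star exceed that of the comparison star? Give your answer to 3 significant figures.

L ∝ R²T⁴ gives R ∝ √L / T², so
R_t/R_c = √(729) / (3.00)² = 27.00 / 9.000 = 3.000.

3.00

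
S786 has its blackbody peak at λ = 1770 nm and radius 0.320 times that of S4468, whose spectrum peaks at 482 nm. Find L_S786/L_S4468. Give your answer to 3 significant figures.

Wien's law gives T ∝ 1/λ_max, so T_S786/T_S4468 = λ_S4468/λ_S786 = 482/1770 = 0.2723.
Then L ∝ R²T⁴ gives L_S786/L_S4468 = (0.320)² × (0.2723)⁴ = 0.1024 × 0.005499 = 5.631×10^-4.

5.63×10^-4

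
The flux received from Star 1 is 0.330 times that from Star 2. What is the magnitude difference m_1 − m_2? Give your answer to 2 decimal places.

m_1 − m_2 = −2.5 log₁₀(F_1/F_2) = −2.5 log₁₀(0.330) = −2.5 × (-0.481) = 1.204.

1.20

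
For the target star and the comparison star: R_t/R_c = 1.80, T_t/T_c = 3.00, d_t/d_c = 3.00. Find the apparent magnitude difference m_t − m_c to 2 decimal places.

-3.66

L_t/L_c = (1.80)²(3.00)⁴ = 262.4.
F_t/F_c = (L_t/L_c)/(d_t/d_c)² = 262.4/9.000 = 29.16.
m_t − m_c = −2.5 log₁₀(29.16) = -3.66.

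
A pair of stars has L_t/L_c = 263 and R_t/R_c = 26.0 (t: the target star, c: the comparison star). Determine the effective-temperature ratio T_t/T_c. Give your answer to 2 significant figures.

L ∝ R²T⁴ gives T ∝ (L/R²)^(1/4), so
T_t/T_c = (263 / 26.0²)^(1/4) = (0.3891)^(1/4) = 0.7898.

0.79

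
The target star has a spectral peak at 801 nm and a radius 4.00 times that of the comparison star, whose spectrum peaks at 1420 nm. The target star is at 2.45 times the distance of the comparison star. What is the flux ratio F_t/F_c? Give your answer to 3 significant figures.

Wien's law: T_t/T_c = λ_c/λ_t = 1420/801 = 1.773.
L_t/L_c = (R_t/R_c)²(T_t/T_c)⁴ = (4.00)²(1.773)⁴ = 158.0.
F_t/F_c = (L_t/L_c)/(d_t/d_c)² = 158.0/(2.45)² = 26.33.

26.3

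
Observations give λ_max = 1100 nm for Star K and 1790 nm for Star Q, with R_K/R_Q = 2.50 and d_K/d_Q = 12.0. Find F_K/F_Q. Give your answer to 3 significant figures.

0.304

Wien's law: T_K/T_Q = λ_Q/λ_K = 1790/1100 = 1.627.
L_K/L_Q = (R_K/R_Q)²(T_K/T_Q)⁴ = (2.50)²(1.627)⁴ = 43.82.
F_K/F_Q = (L_K/L_Q)/(d_K/d_Q)² = 43.82/(12.0)² = 0.3043.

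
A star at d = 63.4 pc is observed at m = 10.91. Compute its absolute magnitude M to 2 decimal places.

M = m − 5 log₁₀(d/10 pc) = 10.91 − 5 log₁₀(63.4/10)
  = 10.91 − 5 × 0.802 = 10.91 − 4.01 = 6.90.

6.90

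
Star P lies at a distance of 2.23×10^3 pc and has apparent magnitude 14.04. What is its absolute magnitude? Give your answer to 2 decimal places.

M = m − 5 log₁₀(d/10 pc) = 14.04 − 5 log₁₀(2.23×10^3/10)
  = 14.04 − 5 × 2.348 = 14.04 − 11.74 = 2.30.

2.30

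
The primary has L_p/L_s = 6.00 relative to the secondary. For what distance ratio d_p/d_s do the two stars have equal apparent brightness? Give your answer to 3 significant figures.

2.45

Equal flux requires L_p/d_p² = L_s/d_s², so d_p/d_s = √(L_p/L_s)
= √(6.00) = 2.449.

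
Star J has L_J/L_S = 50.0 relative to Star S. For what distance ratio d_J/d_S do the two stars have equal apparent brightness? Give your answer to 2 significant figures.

Equal flux requires L_J/d_J² = L_S/d_S², so d_J/d_S = √(L_J/L_S)
= √(50.0) = 7.071.

7.1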